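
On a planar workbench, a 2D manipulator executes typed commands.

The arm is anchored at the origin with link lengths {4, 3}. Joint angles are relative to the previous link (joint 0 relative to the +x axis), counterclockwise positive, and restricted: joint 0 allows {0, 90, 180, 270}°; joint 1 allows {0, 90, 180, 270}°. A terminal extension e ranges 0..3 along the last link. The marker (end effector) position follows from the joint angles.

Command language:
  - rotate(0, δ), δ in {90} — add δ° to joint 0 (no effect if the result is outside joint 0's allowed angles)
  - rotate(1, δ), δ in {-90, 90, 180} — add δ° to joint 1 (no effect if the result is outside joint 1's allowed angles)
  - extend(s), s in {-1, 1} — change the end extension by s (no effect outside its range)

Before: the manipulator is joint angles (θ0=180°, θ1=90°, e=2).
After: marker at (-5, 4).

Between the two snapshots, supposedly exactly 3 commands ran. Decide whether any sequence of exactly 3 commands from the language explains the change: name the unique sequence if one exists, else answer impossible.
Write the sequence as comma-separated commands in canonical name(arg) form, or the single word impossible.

rotate(0, 90), rotate(0, 90), rotate(0, 90)

from: joint angles (θ0=180°, θ1=90°, e=2)
t=1 rotate(0, 90) ⇒ joint angles (θ0=270°, θ1=90°, e=2)
t=2 rotate(0, 90) ⇒ joint angles (θ0=0°, θ1=90°, e=2)
t=3 rotate(0, 90) ⇒ joint angles (θ0=90°, θ1=90°, e=2)
all 216 alternatives checked — unique.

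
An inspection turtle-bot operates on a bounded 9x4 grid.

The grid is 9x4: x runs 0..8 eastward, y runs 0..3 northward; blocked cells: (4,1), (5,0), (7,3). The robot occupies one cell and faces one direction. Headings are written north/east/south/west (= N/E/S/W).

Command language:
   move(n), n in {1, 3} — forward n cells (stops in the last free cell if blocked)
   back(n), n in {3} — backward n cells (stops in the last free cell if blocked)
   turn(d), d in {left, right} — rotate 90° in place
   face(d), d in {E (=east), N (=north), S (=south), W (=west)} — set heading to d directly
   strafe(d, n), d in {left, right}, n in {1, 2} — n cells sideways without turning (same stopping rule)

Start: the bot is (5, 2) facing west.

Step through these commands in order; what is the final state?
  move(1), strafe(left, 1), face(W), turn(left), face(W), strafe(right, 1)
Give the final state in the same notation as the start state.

t0: (5, 2) facing west
[1] after move(1): (4, 2) facing west
[2] after strafe(left, 1): (4, 2) facing west
[3] after face(W): (4, 2) facing west
[4] after turn(left): (4, 2) facing south
[5] after face(W): (4, 2) facing west
[6] after strafe(right, 1): (4, 3) facing west

(4, 3) facing west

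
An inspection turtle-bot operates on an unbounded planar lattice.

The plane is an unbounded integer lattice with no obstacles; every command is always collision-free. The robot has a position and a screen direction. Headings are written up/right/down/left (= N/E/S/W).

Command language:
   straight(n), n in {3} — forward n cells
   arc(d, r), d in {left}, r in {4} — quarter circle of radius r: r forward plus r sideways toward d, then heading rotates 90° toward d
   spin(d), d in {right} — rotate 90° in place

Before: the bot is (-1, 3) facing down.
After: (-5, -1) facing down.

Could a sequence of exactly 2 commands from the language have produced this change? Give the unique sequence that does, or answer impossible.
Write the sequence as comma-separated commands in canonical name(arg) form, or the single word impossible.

spin(right), arc(left, 4)

key: heading stays S — rotations cancel among the 2 commands
t0: (-1, 3) facing down
t=1 spin(right) ⇒ (-1, 3) facing left
t=2 arc(left, 4) ⇒ (-5, -1) facing down
uniquely the one of 9 2-step routes that fits.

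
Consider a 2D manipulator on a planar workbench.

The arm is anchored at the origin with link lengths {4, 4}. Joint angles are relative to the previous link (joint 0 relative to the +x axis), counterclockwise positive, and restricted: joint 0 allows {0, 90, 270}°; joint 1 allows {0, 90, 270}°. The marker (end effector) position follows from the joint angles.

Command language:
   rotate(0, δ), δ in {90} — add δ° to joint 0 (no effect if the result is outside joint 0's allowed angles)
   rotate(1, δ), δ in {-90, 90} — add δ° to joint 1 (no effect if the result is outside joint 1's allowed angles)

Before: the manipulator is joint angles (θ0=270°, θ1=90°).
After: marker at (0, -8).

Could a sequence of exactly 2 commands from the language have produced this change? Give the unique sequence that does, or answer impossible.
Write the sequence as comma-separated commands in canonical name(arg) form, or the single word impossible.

rotate(1, 90), rotate(1, -90)

key: order matters: swapping rotate(1, 90) and rotate(1, -90) lands elsewhere
start: joint angles (θ0=270°, θ1=90°)
[1] after rotate(1, 90): joint angles (θ0=270°, θ1=90°)
[2] after rotate(1, -90): joint angles (θ0=270°, θ1=0°)
all 9 alternatives checked — unique.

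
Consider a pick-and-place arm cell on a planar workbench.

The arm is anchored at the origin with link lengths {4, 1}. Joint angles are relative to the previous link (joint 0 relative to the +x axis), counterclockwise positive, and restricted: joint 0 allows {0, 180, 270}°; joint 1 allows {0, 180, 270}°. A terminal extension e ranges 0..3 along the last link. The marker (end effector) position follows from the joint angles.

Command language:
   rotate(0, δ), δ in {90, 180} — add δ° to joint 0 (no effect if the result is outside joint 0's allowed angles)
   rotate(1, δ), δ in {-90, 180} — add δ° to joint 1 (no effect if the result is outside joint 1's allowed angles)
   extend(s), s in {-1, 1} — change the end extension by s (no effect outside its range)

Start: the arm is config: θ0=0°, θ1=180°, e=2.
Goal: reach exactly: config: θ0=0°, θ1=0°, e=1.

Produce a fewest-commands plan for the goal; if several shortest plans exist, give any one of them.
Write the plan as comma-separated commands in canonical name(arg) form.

rotate(1, 180), extend(-1)

begin: config: θ0=0°, θ1=180°, e=2
step 1 (rotate(1, 180)): config: θ0=0°, θ1=0°, e=2
step 2 (extend(-1)): config: θ0=0°, θ1=0°, e=1
shorter routes all fall short; 2 is best.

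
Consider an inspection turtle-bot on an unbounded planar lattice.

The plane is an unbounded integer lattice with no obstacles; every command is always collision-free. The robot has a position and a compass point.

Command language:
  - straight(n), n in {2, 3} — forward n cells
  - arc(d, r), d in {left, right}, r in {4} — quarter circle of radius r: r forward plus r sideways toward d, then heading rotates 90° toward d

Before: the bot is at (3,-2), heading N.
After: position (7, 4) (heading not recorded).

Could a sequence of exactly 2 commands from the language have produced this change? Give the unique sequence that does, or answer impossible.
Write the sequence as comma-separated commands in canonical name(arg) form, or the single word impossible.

straight(2), arc(right, 4)

key: order matters: swapping straight(2) and arc(right, 4) lands elsewhere
start: at (3,-2), heading N
step 1 (straight(2)): at (3,0), heading N
step 2 (arc(right, 4)): at (7,4), heading E
no rival 2-sequence matches.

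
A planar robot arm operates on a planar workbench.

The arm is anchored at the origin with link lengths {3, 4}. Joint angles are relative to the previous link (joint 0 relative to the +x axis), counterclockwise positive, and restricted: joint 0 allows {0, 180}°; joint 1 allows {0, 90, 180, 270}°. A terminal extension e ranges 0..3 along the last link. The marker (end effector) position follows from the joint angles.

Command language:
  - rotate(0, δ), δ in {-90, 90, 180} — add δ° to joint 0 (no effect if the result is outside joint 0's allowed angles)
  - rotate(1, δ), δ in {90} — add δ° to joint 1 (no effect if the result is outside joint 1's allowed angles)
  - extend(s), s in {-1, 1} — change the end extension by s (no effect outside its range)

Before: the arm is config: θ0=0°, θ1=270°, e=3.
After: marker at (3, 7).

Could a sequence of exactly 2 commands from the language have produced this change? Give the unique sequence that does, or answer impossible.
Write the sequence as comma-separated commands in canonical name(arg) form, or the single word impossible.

initial: config: θ0=0°, θ1=270°, e=3
t=1 rotate(1, 90) ⇒ config: θ0=0°, θ1=0°, e=3
t=2 rotate(1, 90) ⇒ config: θ0=0°, θ1=90°, e=3
no rival 2-sequence matches.

rotate(1, 90), rotate(1, 90)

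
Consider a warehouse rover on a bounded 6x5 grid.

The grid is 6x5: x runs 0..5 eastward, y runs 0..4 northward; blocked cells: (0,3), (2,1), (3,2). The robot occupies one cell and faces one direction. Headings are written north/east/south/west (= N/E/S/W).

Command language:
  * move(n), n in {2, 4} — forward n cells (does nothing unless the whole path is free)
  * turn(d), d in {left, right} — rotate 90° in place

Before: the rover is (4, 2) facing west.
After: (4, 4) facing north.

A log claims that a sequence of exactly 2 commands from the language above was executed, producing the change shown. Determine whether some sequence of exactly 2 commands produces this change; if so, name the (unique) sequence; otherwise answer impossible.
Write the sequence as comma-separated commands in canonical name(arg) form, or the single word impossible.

key: cell and facing (now N) both changed — the 2 commands mix motion and turning
begin: (4, 2) facing west
step 1 (turn(right)): (4, 2) facing north
step 2 (move(2)): (4, 4) facing north
all 16 alternatives checked — unique.

turn(right), move(2)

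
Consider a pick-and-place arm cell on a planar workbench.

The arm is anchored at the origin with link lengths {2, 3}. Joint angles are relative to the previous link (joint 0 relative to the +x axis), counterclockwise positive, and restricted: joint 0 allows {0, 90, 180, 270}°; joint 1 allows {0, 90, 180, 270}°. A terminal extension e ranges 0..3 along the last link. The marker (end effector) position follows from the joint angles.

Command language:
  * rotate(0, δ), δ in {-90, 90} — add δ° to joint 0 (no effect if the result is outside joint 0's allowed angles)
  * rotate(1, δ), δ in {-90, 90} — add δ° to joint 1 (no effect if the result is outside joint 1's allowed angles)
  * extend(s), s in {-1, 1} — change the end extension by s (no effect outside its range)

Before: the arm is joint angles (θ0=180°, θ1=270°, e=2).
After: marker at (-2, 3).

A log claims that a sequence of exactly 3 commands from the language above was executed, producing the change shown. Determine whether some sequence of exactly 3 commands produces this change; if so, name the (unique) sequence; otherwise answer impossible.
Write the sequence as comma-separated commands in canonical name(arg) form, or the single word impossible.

extend(-1), extend(-1), extend(-1)

from: joint angles (θ0=180°, θ1=270°, e=2)
step 1 (extend(-1)): joint angles (θ0=180°, θ1=270°, e=1)
step 2 (extend(-1)): joint angles (θ0=180°, θ1=270°, e=0)
step 3 (extend(-1)): joint angles (θ0=180°, θ1=270°, e=0)
no rival 3-sequence matches.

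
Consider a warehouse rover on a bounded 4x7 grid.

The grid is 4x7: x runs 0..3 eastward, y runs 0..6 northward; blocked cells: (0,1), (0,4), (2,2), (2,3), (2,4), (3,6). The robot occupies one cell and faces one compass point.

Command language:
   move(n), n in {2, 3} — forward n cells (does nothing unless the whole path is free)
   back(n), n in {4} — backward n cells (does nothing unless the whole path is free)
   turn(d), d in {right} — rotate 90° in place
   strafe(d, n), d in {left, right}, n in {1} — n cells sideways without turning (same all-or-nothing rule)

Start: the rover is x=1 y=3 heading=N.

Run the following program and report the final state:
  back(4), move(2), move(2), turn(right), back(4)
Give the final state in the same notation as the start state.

initial: x=1 y=3 heading=N
step 1 (back(4)): x=1 y=3 heading=N
step 2 (move(2)): x=1 y=5 heading=N
step 3 (move(2)): x=1 y=5 heading=N
step 4 (turn(right)): x=1 y=5 heading=E
step 5 (back(4)): x=1 y=5 heading=E

x=1 y=5 heading=E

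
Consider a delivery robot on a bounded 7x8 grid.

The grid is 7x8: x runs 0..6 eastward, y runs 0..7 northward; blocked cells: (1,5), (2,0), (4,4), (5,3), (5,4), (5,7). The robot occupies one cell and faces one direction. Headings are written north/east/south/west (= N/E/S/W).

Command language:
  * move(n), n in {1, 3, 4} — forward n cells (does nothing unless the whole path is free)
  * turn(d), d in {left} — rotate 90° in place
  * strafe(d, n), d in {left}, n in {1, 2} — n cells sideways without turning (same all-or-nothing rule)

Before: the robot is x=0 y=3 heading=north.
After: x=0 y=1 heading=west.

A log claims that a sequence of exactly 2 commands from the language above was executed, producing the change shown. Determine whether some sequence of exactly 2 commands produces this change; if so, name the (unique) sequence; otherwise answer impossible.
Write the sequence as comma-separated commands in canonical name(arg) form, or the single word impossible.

key: order matters: swapping turn(left) and strafe(left, 2) lands elsewhere
start: x=0 y=3 heading=north
t=1 turn(left) ⇒ x=0 y=3 heading=west
t=2 strafe(left, 2) ⇒ x=0 y=1 heading=west
no rival 2-sequence matches.

turn(left), strafe(left, 2)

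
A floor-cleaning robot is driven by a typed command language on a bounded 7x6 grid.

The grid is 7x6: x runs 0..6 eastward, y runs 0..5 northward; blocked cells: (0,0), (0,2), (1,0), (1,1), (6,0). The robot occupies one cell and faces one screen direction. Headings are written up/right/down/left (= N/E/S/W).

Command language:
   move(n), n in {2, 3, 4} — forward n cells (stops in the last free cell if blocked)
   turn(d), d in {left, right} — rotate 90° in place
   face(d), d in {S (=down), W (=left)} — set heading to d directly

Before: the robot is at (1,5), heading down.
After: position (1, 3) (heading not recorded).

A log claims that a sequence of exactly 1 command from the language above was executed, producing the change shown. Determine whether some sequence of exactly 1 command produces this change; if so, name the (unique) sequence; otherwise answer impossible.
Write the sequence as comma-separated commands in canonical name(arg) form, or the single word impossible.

move(2)

initial: at (1,5), heading down
step 1 (move(2)): at (1,3), heading down
no rival 1-sequence matches.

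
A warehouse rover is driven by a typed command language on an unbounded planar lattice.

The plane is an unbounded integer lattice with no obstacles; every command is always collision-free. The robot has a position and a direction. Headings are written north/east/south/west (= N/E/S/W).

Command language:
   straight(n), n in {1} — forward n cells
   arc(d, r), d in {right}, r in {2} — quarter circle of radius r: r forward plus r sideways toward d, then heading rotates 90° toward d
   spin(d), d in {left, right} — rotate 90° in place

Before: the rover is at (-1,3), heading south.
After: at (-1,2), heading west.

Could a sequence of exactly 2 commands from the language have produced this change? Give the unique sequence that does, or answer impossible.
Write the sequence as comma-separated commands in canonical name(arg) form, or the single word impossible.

key: order matters: swapping straight(1) and spin(right) lands elsewhere
begin: at (-1,3), heading south
[1] after straight(1): at (-1,2), heading south
[2] after spin(right): at (-1,2), heading west
no other 2-command option fits: unique.

straight(1), spin(right)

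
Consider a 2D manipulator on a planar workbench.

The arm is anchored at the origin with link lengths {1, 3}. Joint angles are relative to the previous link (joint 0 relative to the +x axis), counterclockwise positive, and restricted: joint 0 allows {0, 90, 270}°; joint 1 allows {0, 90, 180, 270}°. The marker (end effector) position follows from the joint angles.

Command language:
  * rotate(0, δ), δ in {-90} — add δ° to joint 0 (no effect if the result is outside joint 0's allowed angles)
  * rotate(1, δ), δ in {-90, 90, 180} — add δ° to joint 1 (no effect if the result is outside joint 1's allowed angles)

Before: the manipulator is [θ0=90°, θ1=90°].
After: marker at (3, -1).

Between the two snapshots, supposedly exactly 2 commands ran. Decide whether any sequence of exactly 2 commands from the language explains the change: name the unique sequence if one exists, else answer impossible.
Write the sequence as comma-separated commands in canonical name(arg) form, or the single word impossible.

from: [θ0=90°, θ1=90°]
[1] after rotate(0, -90): [θ0=0°, θ1=90°]
[2] after rotate(0, -90): [θ0=270°, θ1=90°]
no rival 2-sequence matches.

rotate(0, -90), rotate(0, -90)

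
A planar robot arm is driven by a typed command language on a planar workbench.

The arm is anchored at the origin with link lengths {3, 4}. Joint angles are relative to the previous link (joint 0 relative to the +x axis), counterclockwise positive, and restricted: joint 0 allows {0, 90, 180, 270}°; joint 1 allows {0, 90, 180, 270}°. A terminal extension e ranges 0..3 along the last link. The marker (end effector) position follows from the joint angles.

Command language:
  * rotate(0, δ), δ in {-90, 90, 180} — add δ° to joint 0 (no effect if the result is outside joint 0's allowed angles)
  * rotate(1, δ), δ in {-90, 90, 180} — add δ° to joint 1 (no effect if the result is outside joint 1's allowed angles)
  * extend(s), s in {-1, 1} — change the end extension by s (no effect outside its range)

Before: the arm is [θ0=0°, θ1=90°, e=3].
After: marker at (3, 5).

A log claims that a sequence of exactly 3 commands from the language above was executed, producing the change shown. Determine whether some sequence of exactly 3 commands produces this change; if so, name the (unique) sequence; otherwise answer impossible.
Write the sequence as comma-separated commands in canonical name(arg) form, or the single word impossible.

key: order matters: swapping extend(1) and extend(-1) lands elsewhere
t0: [θ0=0°, θ1=90°, e=3]
step 1 (extend(1)): [θ0=0°, θ1=90°, e=3]
step 2 (extend(-1)): [θ0=0°, θ1=90°, e=2]
step 3 (extend(-1)): [θ0=0°, θ1=90°, e=1]
no other 3-command option fits: unique.

extend(1), extend(-1), extend(-1)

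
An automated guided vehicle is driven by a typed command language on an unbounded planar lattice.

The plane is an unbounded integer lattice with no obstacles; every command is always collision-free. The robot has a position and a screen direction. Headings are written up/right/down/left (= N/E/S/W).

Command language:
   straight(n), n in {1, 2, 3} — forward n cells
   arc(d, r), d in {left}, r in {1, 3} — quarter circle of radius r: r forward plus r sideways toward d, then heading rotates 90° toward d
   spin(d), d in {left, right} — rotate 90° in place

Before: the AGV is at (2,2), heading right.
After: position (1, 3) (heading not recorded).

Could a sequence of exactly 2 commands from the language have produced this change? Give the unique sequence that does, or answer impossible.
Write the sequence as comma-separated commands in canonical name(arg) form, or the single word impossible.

spin(left), arc(left, 1)

key: order matters: swapping spin(left) and arc(left, 1) lands elsewhere
t0: at (2,2), heading right
step 1 (spin(left)): at (2,2), heading up
step 2 (arc(left, 1)): at (1,3), heading left
no other 2-command option fits: unique.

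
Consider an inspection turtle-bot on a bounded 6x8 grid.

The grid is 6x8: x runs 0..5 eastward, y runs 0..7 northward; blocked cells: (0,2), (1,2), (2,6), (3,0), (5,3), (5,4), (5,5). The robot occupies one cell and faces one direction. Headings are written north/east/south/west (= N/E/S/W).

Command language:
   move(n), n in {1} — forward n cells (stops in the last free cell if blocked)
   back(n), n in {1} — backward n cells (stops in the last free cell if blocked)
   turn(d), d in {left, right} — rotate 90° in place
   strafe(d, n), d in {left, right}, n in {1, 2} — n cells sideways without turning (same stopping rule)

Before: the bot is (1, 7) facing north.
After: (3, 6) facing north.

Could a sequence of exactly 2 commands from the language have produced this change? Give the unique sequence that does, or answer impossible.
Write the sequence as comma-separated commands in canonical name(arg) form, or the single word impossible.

key: still facing N at the end — nothing in the sequence rotates
initial: (1, 7) facing north
t=1 strafe(right, 2) ⇒ (3, 7) facing north
t=2 back(1) ⇒ (3, 6) facing north
all 64 alternatives checked — unique.

strafe(right, 2), back(1)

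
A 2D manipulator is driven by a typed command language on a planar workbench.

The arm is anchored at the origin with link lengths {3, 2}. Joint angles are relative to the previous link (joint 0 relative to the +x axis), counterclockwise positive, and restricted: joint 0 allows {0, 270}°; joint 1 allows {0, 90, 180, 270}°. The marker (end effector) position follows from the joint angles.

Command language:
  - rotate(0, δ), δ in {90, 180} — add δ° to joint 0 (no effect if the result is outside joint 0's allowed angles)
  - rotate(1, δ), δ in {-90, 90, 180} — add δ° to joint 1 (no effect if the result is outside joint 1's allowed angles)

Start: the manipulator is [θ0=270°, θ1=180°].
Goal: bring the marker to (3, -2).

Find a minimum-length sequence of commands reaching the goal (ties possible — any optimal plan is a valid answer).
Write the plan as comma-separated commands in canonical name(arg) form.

rotate(1, 90), rotate(0, 90)

t0: [θ0=270°, θ1=180°]
t=1 rotate(1, 90) ⇒ [θ0=270°, θ1=270°]
t=2 rotate(0, 90) ⇒ [θ0=0°, θ1=270°]
no 1-step plan works, so 2 is optimal.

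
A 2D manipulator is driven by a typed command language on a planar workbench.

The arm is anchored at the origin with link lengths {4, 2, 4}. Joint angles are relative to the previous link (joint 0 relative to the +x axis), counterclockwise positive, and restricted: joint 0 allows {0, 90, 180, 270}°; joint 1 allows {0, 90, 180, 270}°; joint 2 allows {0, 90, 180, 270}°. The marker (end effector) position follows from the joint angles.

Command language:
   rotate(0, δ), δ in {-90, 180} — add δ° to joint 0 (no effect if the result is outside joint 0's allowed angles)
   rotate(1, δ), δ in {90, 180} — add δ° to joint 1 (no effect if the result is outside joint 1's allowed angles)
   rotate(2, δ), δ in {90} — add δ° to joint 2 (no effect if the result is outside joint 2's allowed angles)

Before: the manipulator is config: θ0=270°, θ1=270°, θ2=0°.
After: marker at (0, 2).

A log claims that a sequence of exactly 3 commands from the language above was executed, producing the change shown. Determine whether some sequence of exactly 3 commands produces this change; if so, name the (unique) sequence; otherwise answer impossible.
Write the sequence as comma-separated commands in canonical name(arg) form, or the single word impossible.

t0: config: θ0=270°, θ1=270°, θ2=0°
t=1 rotate(1, 90) ⇒ config: θ0=270°, θ1=0°, θ2=0°
t=2 rotate(1, 90) ⇒ config: θ0=270°, θ1=90°, θ2=0°
t=3 rotate(1, 90) ⇒ config: θ0=270°, θ1=180°, θ2=0°
no other 3-command option fits: unique.

rotate(1, 90), rotate(1, 90), rotate(1, 90)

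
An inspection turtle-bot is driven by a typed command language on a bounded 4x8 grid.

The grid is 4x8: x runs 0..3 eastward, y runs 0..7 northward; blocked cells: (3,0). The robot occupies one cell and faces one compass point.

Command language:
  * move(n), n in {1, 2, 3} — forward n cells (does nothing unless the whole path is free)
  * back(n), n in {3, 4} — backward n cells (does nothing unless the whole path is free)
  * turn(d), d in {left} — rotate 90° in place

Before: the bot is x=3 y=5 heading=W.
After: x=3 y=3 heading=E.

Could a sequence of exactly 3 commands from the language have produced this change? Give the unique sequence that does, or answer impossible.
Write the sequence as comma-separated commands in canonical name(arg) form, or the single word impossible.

turn(left), move(2), turn(left)

key: position moved to (3,3) AND the heading swung to E — translation plus rotation needed
begin: x=3 y=5 heading=W
step 1 (turn(left)): x=3 y=5 heading=S
step 2 (move(2)): x=3 y=3 heading=S
step 3 (turn(left)): x=3 y=3 heading=E
all 216 alternatives checked — unique.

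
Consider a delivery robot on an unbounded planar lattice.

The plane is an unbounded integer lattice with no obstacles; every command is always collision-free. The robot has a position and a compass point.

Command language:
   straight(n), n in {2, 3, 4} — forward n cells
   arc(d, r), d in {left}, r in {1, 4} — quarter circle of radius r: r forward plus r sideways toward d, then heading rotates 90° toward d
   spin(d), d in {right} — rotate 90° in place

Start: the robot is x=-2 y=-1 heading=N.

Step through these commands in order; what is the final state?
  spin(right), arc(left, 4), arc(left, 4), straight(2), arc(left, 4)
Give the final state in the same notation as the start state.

begin: x=-2 y=-1 heading=N
[1] after spin(right): x=-2 y=-1 heading=E
[2] after arc(left, 4): x=2 y=3 heading=N
[3] after arc(left, 4): x=-2 y=7 heading=W
[4] after straight(2): x=-4 y=7 heading=W
[5] after arc(left, 4): x=-8 y=3 heading=S

x=-8 y=3 heading=S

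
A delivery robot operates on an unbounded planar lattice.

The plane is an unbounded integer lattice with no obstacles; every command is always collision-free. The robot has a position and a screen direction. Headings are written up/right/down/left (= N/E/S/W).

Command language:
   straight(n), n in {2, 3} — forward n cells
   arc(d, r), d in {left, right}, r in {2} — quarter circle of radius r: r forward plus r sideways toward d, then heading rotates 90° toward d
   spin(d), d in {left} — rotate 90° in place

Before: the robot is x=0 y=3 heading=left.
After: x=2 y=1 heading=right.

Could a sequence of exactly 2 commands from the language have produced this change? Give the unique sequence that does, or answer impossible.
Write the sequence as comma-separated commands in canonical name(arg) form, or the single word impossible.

key: running arc(left, 2) before spin(left) would end elsewhere — order is forced
initial: x=0 y=3 heading=left
[1] after spin(left): x=0 y=3 heading=down
[2] after arc(left, 2): x=2 y=1 heading=right
all 25 alternatives checked — unique.

spin(left), arc(left, 2)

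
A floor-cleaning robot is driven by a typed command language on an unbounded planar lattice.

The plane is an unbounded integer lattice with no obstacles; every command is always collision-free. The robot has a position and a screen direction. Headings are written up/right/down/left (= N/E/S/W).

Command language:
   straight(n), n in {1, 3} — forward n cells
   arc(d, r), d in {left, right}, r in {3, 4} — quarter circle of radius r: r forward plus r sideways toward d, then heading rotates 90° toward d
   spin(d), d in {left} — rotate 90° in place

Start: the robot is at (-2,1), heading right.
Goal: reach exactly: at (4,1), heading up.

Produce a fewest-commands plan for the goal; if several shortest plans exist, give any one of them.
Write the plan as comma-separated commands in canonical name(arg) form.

begin: at (-2,1), heading right
1. arc(right, 3) → at (1,-2), heading down
2. spin(left) → at (1,-2), heading right
3. arc(left, 3) → at (4,1), heading up
no 2-step plan works, so 3 is optimal.

arc(right, 3), spin(left), arc(left, 3)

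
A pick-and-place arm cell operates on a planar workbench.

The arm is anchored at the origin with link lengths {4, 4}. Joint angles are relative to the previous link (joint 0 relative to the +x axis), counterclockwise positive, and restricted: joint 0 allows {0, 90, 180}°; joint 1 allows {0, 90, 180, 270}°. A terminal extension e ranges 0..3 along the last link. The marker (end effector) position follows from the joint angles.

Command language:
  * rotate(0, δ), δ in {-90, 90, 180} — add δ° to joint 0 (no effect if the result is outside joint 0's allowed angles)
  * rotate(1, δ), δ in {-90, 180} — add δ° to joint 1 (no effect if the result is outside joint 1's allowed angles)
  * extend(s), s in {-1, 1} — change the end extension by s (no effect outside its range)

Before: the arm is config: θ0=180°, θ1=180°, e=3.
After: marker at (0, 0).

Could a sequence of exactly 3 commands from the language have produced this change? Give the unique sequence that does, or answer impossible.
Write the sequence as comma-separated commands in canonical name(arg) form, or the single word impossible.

extend(-1), extend(-1), extend(-1)

initial: config: θ0=180°, θ1=180°, e=3
t=1 extend(-1) ⇒ config: θ0=180°, θ1=180°, e=2
t=2 extend(-1) ⇒ config: θ0=180°, θ1=180°, e=1
t=3 extend(-1) ⇒ config: θ0=180°, θ1=180°, e=0
no other 3-command option fits: unique.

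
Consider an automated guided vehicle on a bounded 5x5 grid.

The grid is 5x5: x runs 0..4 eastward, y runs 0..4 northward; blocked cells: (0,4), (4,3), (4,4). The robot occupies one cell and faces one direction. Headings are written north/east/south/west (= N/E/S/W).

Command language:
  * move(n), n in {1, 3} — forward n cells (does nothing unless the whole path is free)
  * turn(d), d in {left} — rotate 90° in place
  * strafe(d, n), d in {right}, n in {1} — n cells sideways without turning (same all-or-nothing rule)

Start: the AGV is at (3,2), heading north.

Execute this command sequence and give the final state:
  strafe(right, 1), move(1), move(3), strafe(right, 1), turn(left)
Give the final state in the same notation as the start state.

at (4,2), heading west

begin: at (3,2), heading north
t=1 strafe(right, 1) ⇒ at (4,2), heading north
t=2 move(1) ⇒ at (4,2), heading north
t=3 move(3) ⇒ at (4,2), heading north
t=4 strafe(right, 1) ⇒ at (4,2), heading north
t=5 turn(left) ⇒ at (4,2), heading west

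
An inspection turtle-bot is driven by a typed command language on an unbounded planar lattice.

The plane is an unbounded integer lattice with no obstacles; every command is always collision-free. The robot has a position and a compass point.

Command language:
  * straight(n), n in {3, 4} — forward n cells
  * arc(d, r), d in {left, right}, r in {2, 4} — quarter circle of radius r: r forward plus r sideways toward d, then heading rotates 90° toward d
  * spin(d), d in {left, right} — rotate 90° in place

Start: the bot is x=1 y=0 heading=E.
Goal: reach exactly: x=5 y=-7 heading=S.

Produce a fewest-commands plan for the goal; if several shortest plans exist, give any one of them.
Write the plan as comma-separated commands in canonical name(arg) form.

arc(right, 4), straight(3)

from: x=1 y=0 heading=E
step 1 (arc(right, 4)): x=5 y=-4 heading=S
step 2 (straight(3)): x=5 y=-7 heading=S
minimal: 2 command(s), checked below 2.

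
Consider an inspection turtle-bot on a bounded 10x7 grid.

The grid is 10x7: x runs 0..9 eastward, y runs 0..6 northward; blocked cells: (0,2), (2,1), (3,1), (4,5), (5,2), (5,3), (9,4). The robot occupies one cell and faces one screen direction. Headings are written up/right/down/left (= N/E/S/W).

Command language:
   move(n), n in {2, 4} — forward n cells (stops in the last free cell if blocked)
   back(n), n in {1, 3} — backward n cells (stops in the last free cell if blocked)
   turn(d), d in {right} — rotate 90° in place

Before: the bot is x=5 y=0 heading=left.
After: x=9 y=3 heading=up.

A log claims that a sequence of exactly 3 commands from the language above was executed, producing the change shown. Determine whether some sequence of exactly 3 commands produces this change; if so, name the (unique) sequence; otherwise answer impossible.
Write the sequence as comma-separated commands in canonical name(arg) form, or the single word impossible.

impossible

checked all 3-command options: none fits.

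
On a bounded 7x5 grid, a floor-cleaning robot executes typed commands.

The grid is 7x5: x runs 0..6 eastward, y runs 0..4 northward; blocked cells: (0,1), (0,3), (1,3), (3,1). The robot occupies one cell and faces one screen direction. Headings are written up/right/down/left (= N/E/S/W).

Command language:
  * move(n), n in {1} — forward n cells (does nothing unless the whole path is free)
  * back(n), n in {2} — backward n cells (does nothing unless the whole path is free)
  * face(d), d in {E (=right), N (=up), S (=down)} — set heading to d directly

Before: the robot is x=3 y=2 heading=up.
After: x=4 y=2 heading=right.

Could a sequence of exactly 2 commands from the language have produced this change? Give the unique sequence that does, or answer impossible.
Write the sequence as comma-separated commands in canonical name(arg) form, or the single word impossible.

key: running move(1) before face(E) would end elsewhere — order is forced
begin: x=3 y=2 heading=up
1. face(E) → x=3 y=2 heading=right
2. move(1) → x=4 y=2 heading=right
all 25 alternatives checked — unique.

face(E), move(1)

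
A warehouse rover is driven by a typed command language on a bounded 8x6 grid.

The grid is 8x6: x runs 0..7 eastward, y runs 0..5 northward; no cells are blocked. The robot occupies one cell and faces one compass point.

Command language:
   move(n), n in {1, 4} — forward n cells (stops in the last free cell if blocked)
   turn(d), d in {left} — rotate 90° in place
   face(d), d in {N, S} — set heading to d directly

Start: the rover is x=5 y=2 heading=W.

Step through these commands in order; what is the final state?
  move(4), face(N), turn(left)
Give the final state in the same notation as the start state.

begin: x=5 y=2 heading=W
1. move(4) → x=1 y=2 heading=W
2. face(N) → x=1 y=2 heading=N
3. turn(left) → x=1 y=2 heading=W

x=1 y=2 heading=W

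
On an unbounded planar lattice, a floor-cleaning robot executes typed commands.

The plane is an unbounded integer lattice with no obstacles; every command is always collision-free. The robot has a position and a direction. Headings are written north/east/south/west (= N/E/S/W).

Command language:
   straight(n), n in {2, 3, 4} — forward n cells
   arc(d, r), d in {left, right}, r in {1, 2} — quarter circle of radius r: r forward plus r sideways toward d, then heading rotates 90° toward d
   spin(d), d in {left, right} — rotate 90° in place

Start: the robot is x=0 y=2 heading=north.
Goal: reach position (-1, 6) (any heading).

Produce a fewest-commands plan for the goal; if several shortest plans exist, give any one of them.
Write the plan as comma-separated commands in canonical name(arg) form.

begin: x=0 y=2 heading=north
[1] after straight(3): x=0 y=5 heading=north
[2] after arc(left, 1): x=-1 y=6 heading=west
shorter routes all fall short; 2 is best.

straight(3), arc(left, 1)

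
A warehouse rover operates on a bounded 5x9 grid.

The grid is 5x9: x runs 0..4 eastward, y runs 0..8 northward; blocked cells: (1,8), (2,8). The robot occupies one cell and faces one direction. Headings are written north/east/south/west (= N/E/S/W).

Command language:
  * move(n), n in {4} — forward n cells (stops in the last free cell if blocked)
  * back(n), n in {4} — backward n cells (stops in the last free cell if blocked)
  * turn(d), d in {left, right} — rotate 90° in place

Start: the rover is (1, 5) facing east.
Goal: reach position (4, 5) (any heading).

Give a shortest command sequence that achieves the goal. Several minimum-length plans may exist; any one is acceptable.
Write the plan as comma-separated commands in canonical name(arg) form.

move(4)

t0: (1, 5) facing east
step 1 (move(4)): (4, 5) facing east
nothing shorter than 1 reaches the goal.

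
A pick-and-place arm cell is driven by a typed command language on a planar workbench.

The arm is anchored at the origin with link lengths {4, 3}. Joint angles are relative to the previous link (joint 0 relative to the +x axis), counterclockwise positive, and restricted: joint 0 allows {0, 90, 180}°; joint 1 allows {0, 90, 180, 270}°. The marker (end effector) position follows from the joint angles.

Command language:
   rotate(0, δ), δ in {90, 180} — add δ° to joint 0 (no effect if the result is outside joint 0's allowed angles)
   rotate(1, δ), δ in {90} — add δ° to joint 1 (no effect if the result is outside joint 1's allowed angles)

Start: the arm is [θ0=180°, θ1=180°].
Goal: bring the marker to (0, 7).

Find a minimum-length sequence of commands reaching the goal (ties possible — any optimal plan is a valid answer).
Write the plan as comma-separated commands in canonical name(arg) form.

rotate(0, 180), rotate(0, 90), rotate(1, 90), rotate(1, 90)

t0: [θ0=180°, θ1=180°]
1. rotate(0, 180) → [θ0=0°, θ1=180°]
2. rotate(0, 90) → [θ0=90°, θ1=180°]
3. rotate(1, 90) → [θ0=90°, θ1=270°]
4. rotate(1, 90) → [θ0=90°, θ1=0°]
minimal: 4 command(s), checked below 4.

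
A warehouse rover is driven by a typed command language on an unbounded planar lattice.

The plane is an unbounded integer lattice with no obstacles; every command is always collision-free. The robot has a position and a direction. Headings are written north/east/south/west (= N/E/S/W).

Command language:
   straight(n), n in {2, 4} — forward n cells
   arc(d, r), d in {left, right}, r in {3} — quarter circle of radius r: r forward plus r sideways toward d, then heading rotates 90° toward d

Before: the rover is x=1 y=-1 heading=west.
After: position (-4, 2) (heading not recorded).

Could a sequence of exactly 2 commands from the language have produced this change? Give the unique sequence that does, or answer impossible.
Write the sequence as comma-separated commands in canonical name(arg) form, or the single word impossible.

key: order matters: swapping straight(2) and arc(right, 3) lands elsewhere
start: x=1 y=-1 heading=west
[1] after straight(2): x=-1 y=-1 heading=west
[2] after arc(right, 3): x=-4 y=2 heading=north
no other 2-command option fits: unique.

straight(2), arc(right, 3)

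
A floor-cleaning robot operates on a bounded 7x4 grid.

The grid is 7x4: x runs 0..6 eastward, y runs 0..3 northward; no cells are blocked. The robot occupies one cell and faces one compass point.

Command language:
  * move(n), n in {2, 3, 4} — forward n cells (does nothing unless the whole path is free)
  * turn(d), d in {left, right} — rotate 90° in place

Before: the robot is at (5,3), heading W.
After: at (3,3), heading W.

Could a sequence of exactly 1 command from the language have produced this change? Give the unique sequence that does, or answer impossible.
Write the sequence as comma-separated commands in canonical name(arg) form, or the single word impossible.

move(2)

key: heading stays W — the single command does not turn
t0: at (5,3), heading W
[1] after move(2): at (3,3), heading W
no other 1-command option fits: unique.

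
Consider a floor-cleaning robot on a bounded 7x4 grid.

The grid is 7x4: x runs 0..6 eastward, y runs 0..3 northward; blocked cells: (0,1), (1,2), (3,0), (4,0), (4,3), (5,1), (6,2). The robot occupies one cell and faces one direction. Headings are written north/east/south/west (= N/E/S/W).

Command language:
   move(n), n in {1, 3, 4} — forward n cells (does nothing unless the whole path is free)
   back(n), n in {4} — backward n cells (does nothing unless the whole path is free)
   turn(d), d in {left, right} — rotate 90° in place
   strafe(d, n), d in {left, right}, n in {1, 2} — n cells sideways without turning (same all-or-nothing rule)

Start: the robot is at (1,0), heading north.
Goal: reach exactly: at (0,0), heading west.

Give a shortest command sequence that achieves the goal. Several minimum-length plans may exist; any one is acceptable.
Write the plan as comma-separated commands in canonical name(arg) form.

initial: at (1,0), heading north
[1] after turn(left): at (1,0), heading west
[2] after move(1): at (0,0), heading west
minimal: 2 command(s), checked below 2.

turn(left), move(1)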